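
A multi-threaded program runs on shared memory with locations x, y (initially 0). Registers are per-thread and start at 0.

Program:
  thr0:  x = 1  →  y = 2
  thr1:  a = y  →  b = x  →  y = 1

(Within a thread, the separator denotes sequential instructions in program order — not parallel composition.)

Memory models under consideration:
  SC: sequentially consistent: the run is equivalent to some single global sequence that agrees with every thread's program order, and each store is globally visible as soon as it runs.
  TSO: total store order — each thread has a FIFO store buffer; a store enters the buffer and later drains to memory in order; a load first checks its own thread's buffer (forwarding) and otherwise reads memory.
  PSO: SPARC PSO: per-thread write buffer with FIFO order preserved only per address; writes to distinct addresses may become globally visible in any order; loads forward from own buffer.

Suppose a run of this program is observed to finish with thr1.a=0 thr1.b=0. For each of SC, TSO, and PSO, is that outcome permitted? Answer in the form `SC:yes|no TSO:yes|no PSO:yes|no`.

SC:yes TSO:yes PSO:yes

outcome vector order: (thr1.a,thr1.b)
under SC → (0,0), (0,1), (2,1)
under TSO → (0,0), (0,1), (2,1)
under PSO → (0,0), (0,1), (2,0), (2,1)
target (0,0) ∈ {SC,TSO,PSO}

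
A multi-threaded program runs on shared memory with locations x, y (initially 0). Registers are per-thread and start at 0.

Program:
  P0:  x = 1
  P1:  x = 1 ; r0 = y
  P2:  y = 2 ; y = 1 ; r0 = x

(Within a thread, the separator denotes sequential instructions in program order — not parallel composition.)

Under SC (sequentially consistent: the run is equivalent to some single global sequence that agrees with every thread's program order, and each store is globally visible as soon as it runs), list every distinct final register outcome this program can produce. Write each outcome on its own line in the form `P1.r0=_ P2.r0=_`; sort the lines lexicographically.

outcome vector order: (P1.r0,P2.r0)
|SC outcomes| = 4

P1.r0=0 P2.r0=1
P1.r0=1 P2.r0=0
P1.r0=1 P2.r0=1
P1.r0=2 P2.r0=1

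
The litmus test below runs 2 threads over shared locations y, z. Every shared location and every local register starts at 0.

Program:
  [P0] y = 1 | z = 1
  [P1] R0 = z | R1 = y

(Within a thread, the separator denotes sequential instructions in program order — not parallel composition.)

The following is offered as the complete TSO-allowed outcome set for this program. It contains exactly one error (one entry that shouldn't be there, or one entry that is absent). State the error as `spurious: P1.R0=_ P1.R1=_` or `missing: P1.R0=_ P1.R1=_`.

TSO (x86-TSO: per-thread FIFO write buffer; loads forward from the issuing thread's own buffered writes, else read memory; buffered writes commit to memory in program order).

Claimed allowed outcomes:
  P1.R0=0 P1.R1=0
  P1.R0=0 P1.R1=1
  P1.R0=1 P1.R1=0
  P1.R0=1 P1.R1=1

outcome vector order: (P1.R0,P1.R1)
TSO: 3 outcomes — {00; 01; 11}
claimed∖TSO = {10}

spurious: P1.R0=1 P1.R1=0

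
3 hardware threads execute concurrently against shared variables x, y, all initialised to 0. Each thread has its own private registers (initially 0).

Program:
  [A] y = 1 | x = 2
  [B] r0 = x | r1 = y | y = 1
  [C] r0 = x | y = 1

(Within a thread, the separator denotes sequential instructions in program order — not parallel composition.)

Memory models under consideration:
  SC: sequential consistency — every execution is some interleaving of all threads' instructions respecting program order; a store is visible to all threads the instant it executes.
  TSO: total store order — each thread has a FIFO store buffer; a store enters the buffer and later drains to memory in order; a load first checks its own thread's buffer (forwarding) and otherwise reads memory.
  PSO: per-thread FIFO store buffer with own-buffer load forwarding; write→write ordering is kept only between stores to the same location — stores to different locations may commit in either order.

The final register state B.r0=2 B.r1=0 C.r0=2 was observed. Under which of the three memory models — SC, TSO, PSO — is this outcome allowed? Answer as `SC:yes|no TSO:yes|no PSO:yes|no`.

SC:no TSO:no PSO:yes

outcome vector order: (B.r0,B.r1,C.r0)
SC (6): 0/0/0, 0/0/2, 0/1/0, 0/1/2, 2/1/0, 2/1/2
TSO (6): 0/0/0, 0/0/2, 0/1/0, 0/1/2, 2/1/0, 2/1/2
PSO (8): 0/0/0, 0/0/2, 0/1/0, 0/1/2, 2/0/0, 2/0/2, 2/1/0, 2/1/2
target 2/0/2 ∈ {PSO}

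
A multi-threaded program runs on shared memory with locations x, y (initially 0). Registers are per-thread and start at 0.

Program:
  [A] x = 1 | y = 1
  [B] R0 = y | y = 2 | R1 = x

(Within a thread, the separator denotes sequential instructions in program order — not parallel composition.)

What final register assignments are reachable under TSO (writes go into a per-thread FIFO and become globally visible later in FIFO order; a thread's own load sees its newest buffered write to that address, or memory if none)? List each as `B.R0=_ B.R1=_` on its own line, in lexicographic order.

outcome vector order: (B.R0,B.R1)
|TSO outcomes| = 3

B.R0=0 B.R1=0
B.R0=0 B.R1=1
B.R0=1 B.R1=1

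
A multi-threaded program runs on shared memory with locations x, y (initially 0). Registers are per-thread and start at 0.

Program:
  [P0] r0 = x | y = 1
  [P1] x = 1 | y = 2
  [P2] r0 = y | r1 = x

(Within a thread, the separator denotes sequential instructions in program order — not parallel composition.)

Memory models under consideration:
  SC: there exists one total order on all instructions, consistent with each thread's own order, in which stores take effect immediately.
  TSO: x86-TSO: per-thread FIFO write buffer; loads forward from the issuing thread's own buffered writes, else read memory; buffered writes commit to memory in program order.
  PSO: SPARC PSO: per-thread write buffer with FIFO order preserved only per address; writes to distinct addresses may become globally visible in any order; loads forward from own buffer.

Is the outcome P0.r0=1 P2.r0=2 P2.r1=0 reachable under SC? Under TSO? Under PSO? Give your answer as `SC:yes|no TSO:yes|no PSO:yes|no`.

SC:no TSO:no PSO:yes

outcome vector order: (P0.r0,P2.r0,P2.r1)
[SC] allowed = {000 001 010 011 021 100 101 111 121}
[TSO] allowed = {000 001 010 011 021 100 101 111 121}
[PSO] allowed = {000 001 010 011 020 021 100 101 111 120 121}
target 120 ∈ {PSO}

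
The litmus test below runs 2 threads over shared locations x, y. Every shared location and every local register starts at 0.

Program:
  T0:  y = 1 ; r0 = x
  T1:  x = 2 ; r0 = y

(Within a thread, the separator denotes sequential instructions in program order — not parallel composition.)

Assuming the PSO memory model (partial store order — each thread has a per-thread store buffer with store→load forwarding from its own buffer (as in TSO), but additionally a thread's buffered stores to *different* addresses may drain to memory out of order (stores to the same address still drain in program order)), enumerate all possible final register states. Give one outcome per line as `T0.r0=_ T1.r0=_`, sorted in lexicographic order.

T0.r0=0 T1.r0=0
T0.r0=0 T1.r0=1
T0.r0=2 T1.r0=0
T0.r0=2 T1.r0=1

outcome vector order: (T0.r0,T1.r0)
|PSO outcomes| = 4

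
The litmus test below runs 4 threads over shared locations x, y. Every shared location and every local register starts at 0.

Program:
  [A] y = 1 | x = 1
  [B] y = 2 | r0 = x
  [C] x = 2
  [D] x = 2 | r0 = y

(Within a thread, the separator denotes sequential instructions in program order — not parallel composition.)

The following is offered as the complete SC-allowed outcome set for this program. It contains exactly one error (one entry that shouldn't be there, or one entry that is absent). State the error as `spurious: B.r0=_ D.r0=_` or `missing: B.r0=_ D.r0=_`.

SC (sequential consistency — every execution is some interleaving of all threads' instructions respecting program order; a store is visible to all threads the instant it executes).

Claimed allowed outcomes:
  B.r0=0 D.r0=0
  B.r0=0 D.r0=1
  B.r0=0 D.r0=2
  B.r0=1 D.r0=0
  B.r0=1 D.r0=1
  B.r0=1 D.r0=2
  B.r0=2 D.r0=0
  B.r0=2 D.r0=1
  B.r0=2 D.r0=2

outcome vector order: (B.r0,D.r0)
under SC → (0,1), (0,2), (1,0), (1,1), (1,2), (2,0), (2,1), (2,2)
claimed∖SC = {(0,0)}

spurious: B.r0=0 D.r0=0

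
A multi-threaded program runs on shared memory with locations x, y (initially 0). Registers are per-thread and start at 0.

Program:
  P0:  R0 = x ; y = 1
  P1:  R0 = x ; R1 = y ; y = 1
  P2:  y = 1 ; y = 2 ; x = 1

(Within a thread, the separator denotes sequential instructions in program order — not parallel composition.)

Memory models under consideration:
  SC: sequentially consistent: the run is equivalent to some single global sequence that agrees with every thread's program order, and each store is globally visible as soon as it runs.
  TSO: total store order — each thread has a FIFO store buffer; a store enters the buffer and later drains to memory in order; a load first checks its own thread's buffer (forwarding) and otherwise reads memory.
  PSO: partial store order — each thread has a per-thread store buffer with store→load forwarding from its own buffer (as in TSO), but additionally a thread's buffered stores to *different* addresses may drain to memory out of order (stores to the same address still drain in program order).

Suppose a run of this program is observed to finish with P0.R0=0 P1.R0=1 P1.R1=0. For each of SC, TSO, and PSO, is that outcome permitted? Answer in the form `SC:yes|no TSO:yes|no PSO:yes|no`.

outcome vector order: (P0.R0,P1.R0,P1.R1)
[SC] allowed = {0/0/0 0/0/1 0/0/2 0/1/1 0/1/2 1/0/0 1/0/1 1/0/2 1/1/1 1/1/2}
[TSO] allowed = {0/0/0 0/0/1 0/0/2 0/1/1 0/1/2 1/0/0 1/0/1 1/0/2 1/1/1 1/1/2}
[PSO] allowed = {0/0/0 0/0/1 0/0/2 0/1/0 0/1/1 0/1/2 1/0/0 1/0/1 1/0/2 1/1/0 1/1/1 1/1/2}
target 0/1/0 ∈ {PSO}

SC:no TSO:no PSO:yes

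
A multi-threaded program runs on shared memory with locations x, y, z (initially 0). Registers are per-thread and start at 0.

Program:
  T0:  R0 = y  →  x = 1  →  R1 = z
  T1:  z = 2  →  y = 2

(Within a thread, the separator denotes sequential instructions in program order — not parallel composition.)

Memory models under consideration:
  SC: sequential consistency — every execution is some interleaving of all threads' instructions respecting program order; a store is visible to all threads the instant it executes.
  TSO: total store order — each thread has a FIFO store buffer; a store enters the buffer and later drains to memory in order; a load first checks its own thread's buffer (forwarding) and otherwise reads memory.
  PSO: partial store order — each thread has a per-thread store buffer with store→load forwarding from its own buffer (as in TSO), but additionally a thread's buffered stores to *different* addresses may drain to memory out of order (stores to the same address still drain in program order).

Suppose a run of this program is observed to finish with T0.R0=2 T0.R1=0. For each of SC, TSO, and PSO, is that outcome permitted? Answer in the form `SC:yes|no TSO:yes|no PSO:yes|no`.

outcome vector order: (T0.R0,T0.R1)
SC (3): 0/0 0/2 2/2
TSO (3): 0/0 0/2 2/2
PSO (4): 0/0 0/2 2/0 2/2
target 2/0 ∈ {PSO}

SC:no TSO:no PSO:yes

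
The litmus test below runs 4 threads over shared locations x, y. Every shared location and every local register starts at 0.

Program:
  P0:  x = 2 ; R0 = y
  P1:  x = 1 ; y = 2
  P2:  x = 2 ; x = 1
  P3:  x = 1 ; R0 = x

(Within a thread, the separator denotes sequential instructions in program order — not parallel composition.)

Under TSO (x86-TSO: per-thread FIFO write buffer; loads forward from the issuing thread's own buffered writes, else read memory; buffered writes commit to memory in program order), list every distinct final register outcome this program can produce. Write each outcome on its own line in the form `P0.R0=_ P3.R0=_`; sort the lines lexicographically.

P0.R0=0 P3.R0=1
P0.R0=0 P3.R0=2
P0.R0=2 P3.R0=1
P0.R0=2 P3.R0=2

outcome vector order: (P0.R0,P3.R0)
|TSO outcomes| = 4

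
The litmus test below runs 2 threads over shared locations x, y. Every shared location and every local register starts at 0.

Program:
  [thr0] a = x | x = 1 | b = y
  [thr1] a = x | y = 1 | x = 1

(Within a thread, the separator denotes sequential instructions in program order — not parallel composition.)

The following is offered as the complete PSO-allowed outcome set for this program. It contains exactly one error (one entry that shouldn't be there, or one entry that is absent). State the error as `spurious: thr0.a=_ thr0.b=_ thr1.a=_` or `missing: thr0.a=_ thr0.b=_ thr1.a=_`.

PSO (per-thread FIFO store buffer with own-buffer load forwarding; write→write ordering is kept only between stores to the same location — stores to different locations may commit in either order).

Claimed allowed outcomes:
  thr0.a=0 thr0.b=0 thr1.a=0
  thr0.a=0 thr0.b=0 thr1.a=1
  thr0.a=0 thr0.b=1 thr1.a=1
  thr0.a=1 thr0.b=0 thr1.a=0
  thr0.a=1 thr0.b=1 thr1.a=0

missing: thr0.a=0 thr0.b=1 thr1.a=0

outcome vector order: (thr0.a,thr0.b,thr1.a)
PSO (6): (0,0,0); (0,0,1); (0,1,0); (0,1,1); (1,0,0); (1,1,0)
PSO∖claimed = {(0,1,0)}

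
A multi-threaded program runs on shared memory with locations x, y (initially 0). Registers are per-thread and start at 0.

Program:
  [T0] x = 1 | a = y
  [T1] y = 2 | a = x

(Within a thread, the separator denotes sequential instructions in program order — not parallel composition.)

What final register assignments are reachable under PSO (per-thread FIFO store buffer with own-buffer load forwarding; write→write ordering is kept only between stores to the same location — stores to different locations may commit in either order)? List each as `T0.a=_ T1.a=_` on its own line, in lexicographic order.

outcome vector order: (T0.a,T1.a)
|PSO outcomes| = 4

T0.a=0 T1.a=0
T0.a=0 T1.a=1
T0.a=2 T1.a=0
T0.a=2 T1.a=1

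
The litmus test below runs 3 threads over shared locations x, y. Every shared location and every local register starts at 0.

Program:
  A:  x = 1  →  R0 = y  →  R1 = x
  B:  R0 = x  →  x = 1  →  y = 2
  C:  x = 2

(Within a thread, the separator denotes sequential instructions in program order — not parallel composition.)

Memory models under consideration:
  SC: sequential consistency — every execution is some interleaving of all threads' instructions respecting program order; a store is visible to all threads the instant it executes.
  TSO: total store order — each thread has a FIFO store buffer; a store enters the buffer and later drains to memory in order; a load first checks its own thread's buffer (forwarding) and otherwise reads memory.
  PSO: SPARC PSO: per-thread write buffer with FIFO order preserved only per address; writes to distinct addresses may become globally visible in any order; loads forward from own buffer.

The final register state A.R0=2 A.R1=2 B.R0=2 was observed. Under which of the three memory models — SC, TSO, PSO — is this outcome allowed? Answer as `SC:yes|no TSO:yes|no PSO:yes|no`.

SC:no TSO:no PSO:yes

outcome vector order: (A.R0,A.R1,B.R0)
[SC] allowed = {0/1/0; 0/1/1; 0/1/2; 0/2/0; 0/2/1; 0/2/2; 2/1/0; 2/1/1; 2/1/2; 2/2/0; 2/2/1}
[TSO] allowed = {0/1/0; 0/1/1; 0/1/2; 0/2/0; 0/2/1; 0/2/2; 2/1/0; 2/1/1; 2/1/2; 2/2/0; 2/2/1}
[PSO] allowed = {0/1/0; 0/1/1; 0/1/2; 0/2/0; 0/2/1; 0/2/2; 2/1/0; 2/1/1; 2/1/2; 2/2/0; 2/2/1; 2/2/2}
target 2/2/2 ∈ {PSO}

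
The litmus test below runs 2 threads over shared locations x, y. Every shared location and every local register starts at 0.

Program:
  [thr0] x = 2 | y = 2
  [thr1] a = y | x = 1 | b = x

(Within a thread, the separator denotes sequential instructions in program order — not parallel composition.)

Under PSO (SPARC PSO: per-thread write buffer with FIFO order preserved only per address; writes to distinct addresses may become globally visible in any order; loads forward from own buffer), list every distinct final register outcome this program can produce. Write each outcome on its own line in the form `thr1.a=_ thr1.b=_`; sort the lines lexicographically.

thr1.a=0 thr1.b=1
thr1.a=0 thr1.b=2
thr1.a=2 thr1.b=1
thr1.a=2 thr1.b=2

outcome vector order: (thr1.a,thr1.b)
|PSO outcomes| = 4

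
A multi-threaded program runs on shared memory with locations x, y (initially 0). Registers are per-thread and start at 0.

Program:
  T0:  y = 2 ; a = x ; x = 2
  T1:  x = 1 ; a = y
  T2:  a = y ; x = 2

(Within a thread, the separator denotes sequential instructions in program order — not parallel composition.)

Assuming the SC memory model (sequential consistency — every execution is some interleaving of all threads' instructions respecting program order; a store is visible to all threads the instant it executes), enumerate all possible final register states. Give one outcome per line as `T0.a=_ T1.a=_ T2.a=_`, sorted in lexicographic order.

T0.a=0 T1.a=2 T2.a=0
T0.a=0 T1.a=2 T2.a=2
T0.a=1 T1.a=0 T2.a=0
T0.a=1 T1.a=0 T2.a=2
T0.a=1 T1.a=2 T2.a=0
T0.a=1 T1.a=2 T2.a=2
T0.a=2 T1.a=0 T2.a=0
T0.a=2 T1.a=0 T2.a=2
T0.a=2 T1.a=2 T2.a=0
T0.a=2 T1.a=2 T2.a=2

outcome vector order: (T0.a,T1.a,T2.a)
|SC outcomes| = 10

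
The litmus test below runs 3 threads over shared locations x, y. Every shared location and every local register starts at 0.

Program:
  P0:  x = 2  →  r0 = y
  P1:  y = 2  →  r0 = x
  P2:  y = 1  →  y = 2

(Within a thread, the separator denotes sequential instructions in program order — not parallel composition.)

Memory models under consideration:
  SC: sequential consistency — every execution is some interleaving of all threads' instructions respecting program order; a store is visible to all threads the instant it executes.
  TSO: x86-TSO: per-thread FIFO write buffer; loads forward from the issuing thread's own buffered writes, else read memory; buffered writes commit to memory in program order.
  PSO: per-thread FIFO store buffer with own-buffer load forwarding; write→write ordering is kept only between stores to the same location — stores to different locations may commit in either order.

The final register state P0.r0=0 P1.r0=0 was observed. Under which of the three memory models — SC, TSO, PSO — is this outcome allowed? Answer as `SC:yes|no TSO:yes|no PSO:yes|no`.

SC:no TSO:yes PSO:yes

outcome vector order: (P0.r0,P1.r0)
SC (5): 02; 10; 12; 20; 22
TSO (6): 00; 02; 10; 12; 20; 22
PSO (6): 00; 02; 10; 12; 20; 22
target 00 ∈ {TSO,PSO}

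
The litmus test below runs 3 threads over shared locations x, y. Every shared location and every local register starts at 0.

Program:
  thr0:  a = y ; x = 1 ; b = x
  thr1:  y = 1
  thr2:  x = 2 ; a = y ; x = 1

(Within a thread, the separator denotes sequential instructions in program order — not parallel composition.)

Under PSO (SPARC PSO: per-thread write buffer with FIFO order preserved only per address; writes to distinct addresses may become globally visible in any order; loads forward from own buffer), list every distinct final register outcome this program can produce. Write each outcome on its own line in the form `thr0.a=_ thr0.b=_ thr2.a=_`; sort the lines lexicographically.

thr0.a=0 thr0.b=1 thr2.a=0
thr0.a=0 thr0.b=1 thr2.a=1
thr0.a=0 thr0.b=2 thr2.a=0
thr0.a=0 thr0.b=2 thr2.a=1
thr0.a=1 thr0.b=1 thr2.a=0
thr0.a=1 thr0.b=1 thr2.a=1
thr0.a=1 thr0.b=2 thr2.a=0
thr0.a=1 thr0.b=2 thr2.a=1

outcome vector order: (thr0.a,thr0.b,thr2.a)
|PSO outcomes| = 8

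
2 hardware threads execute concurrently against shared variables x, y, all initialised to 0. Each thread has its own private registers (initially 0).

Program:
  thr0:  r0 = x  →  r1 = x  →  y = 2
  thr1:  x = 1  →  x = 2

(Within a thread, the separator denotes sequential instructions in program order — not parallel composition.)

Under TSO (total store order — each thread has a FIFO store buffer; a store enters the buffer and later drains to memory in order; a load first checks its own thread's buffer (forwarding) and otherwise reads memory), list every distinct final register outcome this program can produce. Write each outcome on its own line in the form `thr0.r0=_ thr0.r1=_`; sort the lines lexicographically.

thr0.r0=0 thr0.r1=0
thr0.r0=0 thr0.r1=1
thr0.r0=0 thr0.r1=2
thr0.r0=1 thr0.r1=1
thr0.r0=1 thr0.r1=2
thr0.r0=2 thr0.r1=2

outcome vector order: (thr0.r0,thr0.r1)
|TSO outcomes| = 6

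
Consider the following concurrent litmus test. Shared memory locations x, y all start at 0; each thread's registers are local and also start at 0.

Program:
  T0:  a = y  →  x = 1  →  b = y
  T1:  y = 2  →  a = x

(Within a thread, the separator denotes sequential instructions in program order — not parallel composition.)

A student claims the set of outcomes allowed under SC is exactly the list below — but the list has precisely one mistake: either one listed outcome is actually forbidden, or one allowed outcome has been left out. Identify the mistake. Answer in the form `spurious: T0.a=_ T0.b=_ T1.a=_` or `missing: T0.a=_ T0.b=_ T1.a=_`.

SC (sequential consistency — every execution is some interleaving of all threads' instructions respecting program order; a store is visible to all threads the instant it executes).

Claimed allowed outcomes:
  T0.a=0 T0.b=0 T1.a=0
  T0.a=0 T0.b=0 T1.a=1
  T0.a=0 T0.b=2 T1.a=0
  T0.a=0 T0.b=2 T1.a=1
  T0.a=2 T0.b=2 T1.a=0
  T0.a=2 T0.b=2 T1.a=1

outcome vector order: (T0.a,T0.b,T1.a)
[SC] allowed = {(0,0,1), (0,2,0), (0,2,1), (2,2,0), (2,2,1)}
claimed∖SC = {(0,0,0)}

spurious: T0.a=0 T0.b=0 T1.a=0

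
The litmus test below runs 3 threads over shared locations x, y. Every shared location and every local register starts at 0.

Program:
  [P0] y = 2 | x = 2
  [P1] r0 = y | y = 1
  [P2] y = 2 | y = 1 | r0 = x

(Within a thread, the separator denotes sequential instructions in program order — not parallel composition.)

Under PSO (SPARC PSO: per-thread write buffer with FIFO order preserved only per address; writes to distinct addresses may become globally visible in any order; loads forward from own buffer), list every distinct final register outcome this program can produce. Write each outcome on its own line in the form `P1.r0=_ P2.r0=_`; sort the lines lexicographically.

outcome vector order: (P1.r0,P2.r0)
|PSO outcomes| = 6

P1.r0=0 P2.r0=0
P1.r0=0 P2.r0=2
P1.r0=1 P2.r0=0
P1.r0=1 P2.r0=2
P1.r0=2 P2.r0=0
P1.r0=2 P2.r0=2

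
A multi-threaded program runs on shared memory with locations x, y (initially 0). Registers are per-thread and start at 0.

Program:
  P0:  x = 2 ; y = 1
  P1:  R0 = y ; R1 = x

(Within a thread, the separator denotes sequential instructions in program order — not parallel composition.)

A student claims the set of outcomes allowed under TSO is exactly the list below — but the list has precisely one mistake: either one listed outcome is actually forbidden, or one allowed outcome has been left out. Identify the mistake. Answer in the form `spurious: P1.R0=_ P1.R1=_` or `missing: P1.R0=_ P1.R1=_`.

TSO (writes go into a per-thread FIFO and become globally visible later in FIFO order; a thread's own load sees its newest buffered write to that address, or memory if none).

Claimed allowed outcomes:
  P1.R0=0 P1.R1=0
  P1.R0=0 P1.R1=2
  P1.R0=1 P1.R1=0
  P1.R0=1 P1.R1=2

spurious: P1.R0=1 P1.R1=0

outcome vector order: (P1.R0,P1.R1)
TSO: 3 outcomes — {(0,0), (0,2), (1,2)}
claimed∖TSO = {(1,0)}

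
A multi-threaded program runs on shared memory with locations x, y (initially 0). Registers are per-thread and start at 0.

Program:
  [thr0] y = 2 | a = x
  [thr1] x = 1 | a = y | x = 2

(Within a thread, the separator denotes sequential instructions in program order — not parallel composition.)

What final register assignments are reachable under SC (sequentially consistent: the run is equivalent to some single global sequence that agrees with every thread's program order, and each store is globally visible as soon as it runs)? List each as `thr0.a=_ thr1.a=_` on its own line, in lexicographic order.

thr0.a=0 thr1.a=2
thr0.a=1 thr1.a=0
thr0.a=1 thr1.a=2
thr0.a=2 thr1.a=0
thr0.a=2 thr1.a=2

outcome vector order: (thr0.a,thr1.a)
|SC outcomes| = 5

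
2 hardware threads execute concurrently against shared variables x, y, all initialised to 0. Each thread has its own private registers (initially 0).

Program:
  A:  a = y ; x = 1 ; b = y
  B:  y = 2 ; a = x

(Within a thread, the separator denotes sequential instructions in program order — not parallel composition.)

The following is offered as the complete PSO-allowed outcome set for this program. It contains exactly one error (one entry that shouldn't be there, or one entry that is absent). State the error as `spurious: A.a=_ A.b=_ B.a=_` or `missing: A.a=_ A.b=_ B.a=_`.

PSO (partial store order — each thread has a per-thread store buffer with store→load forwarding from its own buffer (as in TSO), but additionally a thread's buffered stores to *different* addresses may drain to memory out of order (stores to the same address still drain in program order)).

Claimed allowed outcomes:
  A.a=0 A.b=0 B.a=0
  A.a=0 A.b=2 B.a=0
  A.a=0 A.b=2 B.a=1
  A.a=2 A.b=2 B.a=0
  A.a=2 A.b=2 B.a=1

outcome vector order: (A.a,A.b,B.a)
[PSO] allowed = {0/0/0, 0/0/1, 0/2/0, 0/2/1, 2/2/0, 2/2/1}
PSO∖claimed = {0/0/1}

missing: A.a=0 A.b=0 B.a=1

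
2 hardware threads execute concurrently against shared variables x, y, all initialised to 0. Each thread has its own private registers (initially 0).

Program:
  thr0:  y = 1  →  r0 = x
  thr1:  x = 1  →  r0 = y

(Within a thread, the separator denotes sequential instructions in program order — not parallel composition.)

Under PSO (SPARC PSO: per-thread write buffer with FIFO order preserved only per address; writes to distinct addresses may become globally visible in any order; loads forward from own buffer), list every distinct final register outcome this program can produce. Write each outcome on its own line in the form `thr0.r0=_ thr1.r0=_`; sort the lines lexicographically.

outcome vector order: (thr0.r0,thr1.r0)
|PSO outcomes| = 4

thr0.r0=0 thr1.r0=0
thr0.r0=0 thr1.r0=1
thr0.r0=1 thr1.r0=0
thr0.r0=1 thr1.r0=1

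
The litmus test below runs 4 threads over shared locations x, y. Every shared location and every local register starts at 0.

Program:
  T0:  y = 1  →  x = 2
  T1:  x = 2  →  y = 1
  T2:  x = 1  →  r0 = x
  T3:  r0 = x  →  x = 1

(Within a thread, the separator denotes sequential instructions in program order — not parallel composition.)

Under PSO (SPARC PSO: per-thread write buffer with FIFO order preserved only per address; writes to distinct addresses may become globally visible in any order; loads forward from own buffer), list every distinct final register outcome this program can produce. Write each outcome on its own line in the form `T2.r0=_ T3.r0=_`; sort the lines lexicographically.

outcome vector order: (T2.r0,T3.r0)
|PSO outcomes| = 6

T2.r0=1 T3.r0=0
T2.r0=1 T3.r0=1
T2.r0=1 T3.r0=2
T2.r0=2 T3.r0=0
T2.r0=2 T3.r0=1
T2.r0=2 T3.r0=2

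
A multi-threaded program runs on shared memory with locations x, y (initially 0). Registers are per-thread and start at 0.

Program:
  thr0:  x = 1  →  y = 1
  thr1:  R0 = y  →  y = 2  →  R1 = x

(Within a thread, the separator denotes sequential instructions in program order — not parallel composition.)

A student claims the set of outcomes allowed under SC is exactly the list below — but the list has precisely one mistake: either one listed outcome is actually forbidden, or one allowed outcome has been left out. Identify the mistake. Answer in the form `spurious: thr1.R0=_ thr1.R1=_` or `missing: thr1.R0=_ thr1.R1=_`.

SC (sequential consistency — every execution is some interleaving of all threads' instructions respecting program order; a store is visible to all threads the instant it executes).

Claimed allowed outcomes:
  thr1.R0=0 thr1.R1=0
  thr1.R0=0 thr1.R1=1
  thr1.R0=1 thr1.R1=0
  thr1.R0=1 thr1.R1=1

spurious: thr1.R0=1 thr1.R1=0

outcome vector order: (thr1.R0,thr1.R1)
under SC → 0/0, 0/1, 1/1
claimed∖SC = {1/0}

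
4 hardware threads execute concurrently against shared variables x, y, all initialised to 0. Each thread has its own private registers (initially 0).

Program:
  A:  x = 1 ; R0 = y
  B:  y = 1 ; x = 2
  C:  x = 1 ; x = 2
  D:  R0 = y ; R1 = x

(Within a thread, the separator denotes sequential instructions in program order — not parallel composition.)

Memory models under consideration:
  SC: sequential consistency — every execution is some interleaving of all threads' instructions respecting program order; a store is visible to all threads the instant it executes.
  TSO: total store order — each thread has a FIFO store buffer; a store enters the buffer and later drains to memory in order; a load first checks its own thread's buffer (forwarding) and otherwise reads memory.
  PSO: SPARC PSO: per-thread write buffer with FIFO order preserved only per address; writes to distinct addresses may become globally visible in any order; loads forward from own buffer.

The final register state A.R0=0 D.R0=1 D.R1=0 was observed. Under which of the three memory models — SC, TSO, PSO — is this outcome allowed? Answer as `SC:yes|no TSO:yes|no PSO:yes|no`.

outcome vector order: (A.R0,D.R0,D.R1)
under SC → 0/0/0, 0/0/1, 0/0/2, 0/1/1, 0/1/2, 1/0/0, 1/0/1, 1/0/2, 1/1/0, 1/1/1, 1/1/2
under TSO → 0/0/0, 0/0/1, 0/0/2, 0/1/0, 0/1/1, 0/1/2, 1/0/0, 1/0/1, 1/0/2, 1/1/0, 1/1/1, 1/1/2
under PSO → 0/0/0, 0/0/1, 0/0/2, 0/1/0, 0/1/1, 0/1/2, 1/0/0, 1/0/1, 1/0/2, 1/1/0, 1/1/1, 1/1/2
target 0/1/0 ∈ {TSO,PSO}

SC:no TSO:yes PSO:yes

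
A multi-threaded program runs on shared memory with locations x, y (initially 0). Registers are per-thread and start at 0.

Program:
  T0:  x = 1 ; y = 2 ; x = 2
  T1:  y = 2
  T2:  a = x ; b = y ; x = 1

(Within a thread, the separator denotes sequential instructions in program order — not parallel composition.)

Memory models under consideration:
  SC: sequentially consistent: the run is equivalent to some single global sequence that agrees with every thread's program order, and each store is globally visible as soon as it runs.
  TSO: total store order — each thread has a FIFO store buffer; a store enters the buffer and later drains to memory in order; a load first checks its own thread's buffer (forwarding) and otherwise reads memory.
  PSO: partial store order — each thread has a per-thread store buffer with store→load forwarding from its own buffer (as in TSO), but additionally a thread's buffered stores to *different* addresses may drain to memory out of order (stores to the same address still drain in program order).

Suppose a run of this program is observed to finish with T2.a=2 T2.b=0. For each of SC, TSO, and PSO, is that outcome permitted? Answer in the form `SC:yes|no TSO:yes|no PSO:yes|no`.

SC:no TSO:no PSO:yes

outcome vector order: (T2.a,T2.b)
SC (5): 00, 02, 10, 12, 22
TSO (5): 00, 02, 10, 12, 22
PSO (6): 00, 02, 10, 12, 20, 22
target 20 ∈ {PSO}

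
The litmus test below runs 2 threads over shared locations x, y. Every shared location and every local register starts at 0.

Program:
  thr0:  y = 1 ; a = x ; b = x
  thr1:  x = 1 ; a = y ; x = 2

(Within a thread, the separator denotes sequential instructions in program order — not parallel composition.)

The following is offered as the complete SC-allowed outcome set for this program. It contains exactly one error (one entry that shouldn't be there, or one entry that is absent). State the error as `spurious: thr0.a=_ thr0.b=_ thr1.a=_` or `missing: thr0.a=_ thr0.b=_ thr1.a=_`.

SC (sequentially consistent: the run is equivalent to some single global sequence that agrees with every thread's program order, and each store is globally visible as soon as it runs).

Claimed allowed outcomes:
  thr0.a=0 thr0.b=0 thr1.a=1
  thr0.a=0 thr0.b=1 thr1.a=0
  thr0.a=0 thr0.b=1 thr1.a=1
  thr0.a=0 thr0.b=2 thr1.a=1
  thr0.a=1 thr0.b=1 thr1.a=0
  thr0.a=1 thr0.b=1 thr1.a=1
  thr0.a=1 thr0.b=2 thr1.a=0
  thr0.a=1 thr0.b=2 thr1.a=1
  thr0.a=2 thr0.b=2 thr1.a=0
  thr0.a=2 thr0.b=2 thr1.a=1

outcome vector order: (thr0.a,thr0.b,thr1.a)
under SC → 0/0/1 0/1/1 0/2/1 1/1/0 1/1/1 1/2/0 1/2/1 2/2/0 2/2/1
claimed∖SC = {0/1/0}

spurious: thr0.a=0 thr0.b=1 thr1.a=0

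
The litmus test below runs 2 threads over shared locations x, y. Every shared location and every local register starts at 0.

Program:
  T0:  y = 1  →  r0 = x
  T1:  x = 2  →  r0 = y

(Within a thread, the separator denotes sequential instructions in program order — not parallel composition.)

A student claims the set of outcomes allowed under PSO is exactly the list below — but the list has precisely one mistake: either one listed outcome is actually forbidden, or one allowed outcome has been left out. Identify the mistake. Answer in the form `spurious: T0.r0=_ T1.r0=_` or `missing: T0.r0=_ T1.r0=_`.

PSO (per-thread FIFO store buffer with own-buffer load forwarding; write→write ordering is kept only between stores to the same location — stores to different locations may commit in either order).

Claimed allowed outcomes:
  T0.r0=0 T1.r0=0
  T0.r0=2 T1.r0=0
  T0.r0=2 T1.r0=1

missing: T0.r0=0 T1.r0=1

outcome vector order: (T0.r0,T1.r0)
PSO: 4 outcomes — {0/0; 0/1; 2/0; 2/1}
PSO∖claimed = {0/1}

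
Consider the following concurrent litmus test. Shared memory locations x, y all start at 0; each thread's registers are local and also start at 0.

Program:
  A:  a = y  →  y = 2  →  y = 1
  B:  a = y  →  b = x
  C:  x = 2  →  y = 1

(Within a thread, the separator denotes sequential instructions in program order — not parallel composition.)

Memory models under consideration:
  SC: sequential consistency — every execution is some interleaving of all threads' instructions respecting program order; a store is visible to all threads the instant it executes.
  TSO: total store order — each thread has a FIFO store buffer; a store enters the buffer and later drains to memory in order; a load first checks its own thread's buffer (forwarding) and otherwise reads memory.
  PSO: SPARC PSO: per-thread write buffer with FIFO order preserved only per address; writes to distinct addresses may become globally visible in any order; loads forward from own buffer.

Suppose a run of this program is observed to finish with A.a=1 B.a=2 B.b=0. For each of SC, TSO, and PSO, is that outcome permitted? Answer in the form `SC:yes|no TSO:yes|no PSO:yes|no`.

SC:no TSO:no PSO:yes

outcome vector order: (A.a,B.a,B.b)
[SC] allowed = {000; 002; 010; 012; 020; 022; 100; 102; 112; 122}
[TSO] allowed = {000; 002; 010; 012; 020; 022; 100; 102; 112; 122}
[PSO] allowed = {000; 002; 010; 012; 020; 022; 100; 102; 110; 112; 120; 122}
target 120 ∈ {PSO}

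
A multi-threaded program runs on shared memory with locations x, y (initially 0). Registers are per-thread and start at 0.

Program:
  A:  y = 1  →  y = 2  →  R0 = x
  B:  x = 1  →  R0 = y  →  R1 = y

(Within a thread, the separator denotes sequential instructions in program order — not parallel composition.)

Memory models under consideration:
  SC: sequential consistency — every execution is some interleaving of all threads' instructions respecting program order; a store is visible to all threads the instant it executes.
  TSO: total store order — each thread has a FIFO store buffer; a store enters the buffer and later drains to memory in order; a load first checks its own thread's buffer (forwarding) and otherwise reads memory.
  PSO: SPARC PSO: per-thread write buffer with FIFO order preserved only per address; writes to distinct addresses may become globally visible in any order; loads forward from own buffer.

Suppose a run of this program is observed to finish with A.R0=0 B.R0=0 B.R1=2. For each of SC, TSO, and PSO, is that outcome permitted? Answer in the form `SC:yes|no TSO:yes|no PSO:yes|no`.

SC:no TSO:yes PSO:yes

outcome vector order: (A.R0,B.R0,B.R1)
SC: 7 outcomes — {0/2/2 1/0/0 1/0/1 1/0/2 1/1/1 1/1/2 1/2/2}
TSO: 12 outcomes — {0/0/0 0/0/1 0/0/2 0/1/1 0/1/2 0/2/2 1/0/0 1/0/1 1/0/2 1/1/1 1/1/2 1/2/2}
PSO: 12 outcomes — {0/0/0 0/0/1 0/0/2 0/1/1 0/1/2 0/2/2 1/0/0 1/0/1 1/0/2 1/1/1 1/1/2 1/2/2}
target 0/0/2 ∈ {TSO,PSO}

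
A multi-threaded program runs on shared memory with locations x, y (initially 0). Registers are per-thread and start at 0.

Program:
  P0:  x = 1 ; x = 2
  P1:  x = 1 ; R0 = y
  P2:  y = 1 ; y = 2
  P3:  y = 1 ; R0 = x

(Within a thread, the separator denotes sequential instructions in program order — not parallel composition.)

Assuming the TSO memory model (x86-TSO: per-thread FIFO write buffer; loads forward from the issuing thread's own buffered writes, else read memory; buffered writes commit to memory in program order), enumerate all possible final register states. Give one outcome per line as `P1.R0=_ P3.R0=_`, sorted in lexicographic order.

outcome vector order: (P1.R0,P3.R0)
|TSO outcomes| = 9

P1.R0=0 P3.R0=0
P1.R0=0 P3.R0=1
P1.R0=0 P3.R0=2
P1.R0=1 P3.R0=0
P1.R0=1 P3.R0=1
P1.R0=1 P3.R0=2
P1.R0=2 P3.R0=0
P1.R0=2 P3.R0=1
P1.R0=2 P3.R0=2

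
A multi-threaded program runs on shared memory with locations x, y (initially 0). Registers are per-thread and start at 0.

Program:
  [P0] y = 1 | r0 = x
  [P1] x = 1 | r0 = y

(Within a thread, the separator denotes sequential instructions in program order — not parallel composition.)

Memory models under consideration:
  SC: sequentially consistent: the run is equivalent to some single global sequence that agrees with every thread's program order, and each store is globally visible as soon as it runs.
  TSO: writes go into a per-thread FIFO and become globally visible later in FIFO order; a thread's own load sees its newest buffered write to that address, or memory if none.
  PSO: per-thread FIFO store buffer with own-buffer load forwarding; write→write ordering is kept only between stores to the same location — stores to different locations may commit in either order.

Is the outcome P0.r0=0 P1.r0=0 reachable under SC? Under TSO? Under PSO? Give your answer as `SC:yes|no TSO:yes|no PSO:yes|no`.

outcome vector order: (P0.r0,P1.r0)
under SC → 01, 10, 11
under TSO → 00, 01, 10, 11
under PSO → 00, 01, 10, 11
target 00 ∈ {TSO,PSO}

SC:no TSO:yes PSO:yes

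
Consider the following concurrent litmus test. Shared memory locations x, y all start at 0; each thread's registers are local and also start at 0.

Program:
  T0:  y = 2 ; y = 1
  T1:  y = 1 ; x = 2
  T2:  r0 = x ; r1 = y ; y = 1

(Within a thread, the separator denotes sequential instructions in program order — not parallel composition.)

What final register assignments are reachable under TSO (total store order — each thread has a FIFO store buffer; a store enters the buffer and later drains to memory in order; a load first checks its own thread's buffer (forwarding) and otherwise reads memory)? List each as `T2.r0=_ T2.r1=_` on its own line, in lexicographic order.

T2.r0=0 T2.r1=0
T2.r0=0 T2.r1=1
T2.r0=0 T2.r1=2
T2.r0=2 T2.r1=1
T2.r0=2 T2.r1=2

outcome vector order: (T2.r0,T2.r1)
|TSO outcomes| = 5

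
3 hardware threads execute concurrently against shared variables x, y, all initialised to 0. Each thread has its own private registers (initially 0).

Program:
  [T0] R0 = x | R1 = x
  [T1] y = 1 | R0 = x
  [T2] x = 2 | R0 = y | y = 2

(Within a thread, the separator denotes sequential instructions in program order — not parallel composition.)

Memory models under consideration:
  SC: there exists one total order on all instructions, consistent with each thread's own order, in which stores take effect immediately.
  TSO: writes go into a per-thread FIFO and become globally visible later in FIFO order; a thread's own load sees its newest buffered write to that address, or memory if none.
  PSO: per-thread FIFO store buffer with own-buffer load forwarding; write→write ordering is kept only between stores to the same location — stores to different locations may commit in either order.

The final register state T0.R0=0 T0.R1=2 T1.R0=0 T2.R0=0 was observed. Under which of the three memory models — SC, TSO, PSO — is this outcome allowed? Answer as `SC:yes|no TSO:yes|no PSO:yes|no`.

outcome vector order: (T0.R0,T0.R1,T1.R0,T2.R0)
SC: 9 outcomes — {(0,0,0,1) (0,0,2,0) (0,0,2,1) (0,2,0,1) (0,2,2,0) (0,2,2,1) (2,2,0,1) (2,2,2,0) (2,2,2,1)}
TSO: 12 outcomes — {(0,0,0,0) (0,0,0,1) (0,0,2,0) (0,0,2,1) (0,2,0,0) (0,2,0,1) (0,2,2,0) (0,2,2,1) (2,2,0,0) (2,2,0,1) (2,2,2,0) (2,2,2,1)}
PSO: 12 outcomes — {(0,0,0,0) (0,0,0,1) (0,0,2,0) (0,0,2,1) (0,2,0,0) (0,2,0,1) (0,2,2,0) (0,2,2,1) (2,2,0,0) (2,2,0,1) (2,2,2,0) (2,2,2,1)}
target (0,2,0,0) ∈ {TSO,PSO}

SC:no TSO:yes PSO:yes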